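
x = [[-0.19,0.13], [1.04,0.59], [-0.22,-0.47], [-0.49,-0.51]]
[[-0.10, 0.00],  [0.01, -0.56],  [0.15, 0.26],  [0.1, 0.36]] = x@[[0.25, -0.30], [-0.43, -0.42]]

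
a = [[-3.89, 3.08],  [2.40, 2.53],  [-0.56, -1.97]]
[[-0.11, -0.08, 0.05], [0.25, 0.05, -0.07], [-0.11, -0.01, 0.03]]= a @[[0.06,0.02,-0.02],[0.04,0.0,-0.01]]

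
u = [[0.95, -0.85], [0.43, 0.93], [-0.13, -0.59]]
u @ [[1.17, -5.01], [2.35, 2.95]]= [[-0.89, -7.27],[2.69, 0.59],[-1.54, -1.09]]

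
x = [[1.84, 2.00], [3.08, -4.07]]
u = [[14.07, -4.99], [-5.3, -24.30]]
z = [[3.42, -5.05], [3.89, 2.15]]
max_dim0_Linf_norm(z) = 5.05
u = x @ z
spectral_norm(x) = 5.14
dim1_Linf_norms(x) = [2.0, 4.07]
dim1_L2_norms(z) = [6.1, 4.44]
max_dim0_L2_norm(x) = 4.53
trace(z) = 5.57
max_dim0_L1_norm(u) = 29.29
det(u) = -368.35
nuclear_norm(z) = 10.53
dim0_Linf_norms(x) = [3.08, 4.07]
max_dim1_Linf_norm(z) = 5.05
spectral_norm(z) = 6.13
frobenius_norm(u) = 29.01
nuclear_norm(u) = 39.73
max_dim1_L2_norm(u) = 24.87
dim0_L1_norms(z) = [7.31, 7.2]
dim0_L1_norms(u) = [19.37, 29.29]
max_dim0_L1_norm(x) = 6.07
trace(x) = -2.23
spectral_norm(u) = 24.98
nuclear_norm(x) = 7.79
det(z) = 27.00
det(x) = -13.65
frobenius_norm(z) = 7.55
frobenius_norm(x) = 5.78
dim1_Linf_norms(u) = [14.07, 24.3]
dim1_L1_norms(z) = [8.47, 6.04]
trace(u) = -10.23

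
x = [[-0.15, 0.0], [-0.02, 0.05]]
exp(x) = [[0.86,0.0],[-0.02,1.05]]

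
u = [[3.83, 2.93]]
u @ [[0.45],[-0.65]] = [[-0.18]]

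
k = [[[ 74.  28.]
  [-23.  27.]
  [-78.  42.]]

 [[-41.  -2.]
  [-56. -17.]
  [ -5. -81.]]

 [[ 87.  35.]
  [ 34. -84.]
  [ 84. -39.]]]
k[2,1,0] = 34.0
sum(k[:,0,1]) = 61.0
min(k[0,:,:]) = -78.0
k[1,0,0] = -41.0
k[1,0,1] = -2.0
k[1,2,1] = -81.0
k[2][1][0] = 34.0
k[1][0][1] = -2.0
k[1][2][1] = -81.0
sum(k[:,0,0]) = 120.0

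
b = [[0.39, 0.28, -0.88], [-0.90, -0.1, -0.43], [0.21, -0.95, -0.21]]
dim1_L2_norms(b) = [1.0, 1.0, 1.0]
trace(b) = 0.08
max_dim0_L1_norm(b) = 1.52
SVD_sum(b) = [[0.49, 0.01, -0.06], [-0.84, -0.01, 0.10], [0.22, 0.00, -0.03]] + [[-0.10, 0.24, -0.83], [-0.06, 0.14, -0.47], [0.01, -0.02, 0.08]] + [[0.0,0.03,0.01],[-0.01,-0.23,-0.06],[-0.02,-0.93,-0.27]]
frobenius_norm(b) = 1.73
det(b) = -1.00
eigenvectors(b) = [[(-0.67+0j), -0.67-0.00j, 0.31+0.00j], [(0.15-0.52j), 0.15+0.52j, 0.65+0.00j], [0.16+0.48j, 0.16-0.48j, 0.70+0.00j]]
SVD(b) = [[-0.49, -0.87, -0.04], [0.84, -0.49, 0.24], [-0.22, 0.09, 0.97]] @ diag([1.0031116832028941, 1.002243642875596, 0.9948741786463805]) @ [[-0.99, -0.01, 0.12], [0.12, -0.28, 0.95], [-0.02, -0.96, -0.28]]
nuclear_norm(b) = 3.00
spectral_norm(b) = 1.00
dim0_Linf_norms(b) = [0.9, 0.95, 0.88]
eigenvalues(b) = [(0.54+0.84j), (0.54-0.84j), (-1+0j)]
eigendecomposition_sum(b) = [[(0.24+0.38j), 0.24-0.27j, -0.33+0.08j], [(-0.35+0.1j), 0.16+0.25j, 0.01-0.28j], [0.21-0.26j, (-0.25-0.11j), (0.14+0.22j)]] + [[0.24-0.38j, 0.24+0.27j, -0.33-0.08j], [-0.35-0.10j, (0.16-0.25j), 0.01+0.28j], [0.21+0.26j, -0.25+0.11j, 0.14-0.22j]] + [[(-0.1-0j),(-0.2+0j),-0.22+0.00j],[(-0.2-0j),-0.41+0.00j,(-0.45+0j)],[(-0.22-0j),(-0.45+0j),-0.49+0.00j]]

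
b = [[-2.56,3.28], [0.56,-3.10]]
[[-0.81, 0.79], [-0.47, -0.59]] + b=[[-3.37, 4.07], [0.09, -3.69]]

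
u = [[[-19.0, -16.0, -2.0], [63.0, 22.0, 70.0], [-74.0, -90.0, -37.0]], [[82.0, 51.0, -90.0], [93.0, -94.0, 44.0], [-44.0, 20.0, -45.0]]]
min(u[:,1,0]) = 63.0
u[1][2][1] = 20.0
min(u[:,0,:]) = -90.0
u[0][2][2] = -37.0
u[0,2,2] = -37.0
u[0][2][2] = -37.0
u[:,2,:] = [[-74.0, -90.0, -37.0], [-44.0, 20.0, -45.0]]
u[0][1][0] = 63.0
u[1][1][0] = 93.0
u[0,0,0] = -19.0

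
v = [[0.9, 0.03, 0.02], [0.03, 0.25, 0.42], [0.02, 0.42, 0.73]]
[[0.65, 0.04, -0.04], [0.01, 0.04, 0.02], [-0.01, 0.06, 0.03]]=v @[[0.72,  0.04,  -0.05], [0.04,  0.09,  0.03], [-0.05,  0.03,  0.03]]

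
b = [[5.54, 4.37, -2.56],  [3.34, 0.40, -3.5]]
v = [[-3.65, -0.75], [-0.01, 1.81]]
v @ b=[[-22.73, -16.25, 11.97], [5.99, 0.68, -6.31]]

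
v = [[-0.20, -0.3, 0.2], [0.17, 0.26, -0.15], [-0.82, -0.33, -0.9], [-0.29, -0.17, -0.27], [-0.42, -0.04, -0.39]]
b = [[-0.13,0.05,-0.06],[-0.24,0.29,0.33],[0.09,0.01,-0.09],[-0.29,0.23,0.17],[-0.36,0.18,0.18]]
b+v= [[-0.33, -0.25, 0.14], [-0.07, 0.55, 0.18], [-0.73, -0.32, -0.99], [-0.58, 0.06, -0.1], [-0.78, 0.14, -0.21]]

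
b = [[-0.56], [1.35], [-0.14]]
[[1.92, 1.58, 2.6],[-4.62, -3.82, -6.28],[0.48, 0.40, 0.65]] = b @ [[-3.42,-2.83,-4.65]]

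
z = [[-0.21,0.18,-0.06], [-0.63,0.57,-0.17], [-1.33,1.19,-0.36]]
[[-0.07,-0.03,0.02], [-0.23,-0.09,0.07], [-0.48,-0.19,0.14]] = z @[[0.13,0.05,0.00], [-0.22,-0.12,0.14], [0.12,-0.06,0.07]]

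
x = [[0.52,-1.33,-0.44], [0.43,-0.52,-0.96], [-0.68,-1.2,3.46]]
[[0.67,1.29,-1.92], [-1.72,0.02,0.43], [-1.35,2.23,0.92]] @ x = [[2.21,0.74,-8.18],[-1.18,1.76,2.23],[-0.37,-0.47,1.64]]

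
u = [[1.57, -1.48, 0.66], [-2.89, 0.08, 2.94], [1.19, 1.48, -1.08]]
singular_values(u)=[4.48, 2.42, 0.96]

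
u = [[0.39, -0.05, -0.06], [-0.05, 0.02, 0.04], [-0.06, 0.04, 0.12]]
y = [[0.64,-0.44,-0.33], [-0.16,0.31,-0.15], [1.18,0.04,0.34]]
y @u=[[0.29, -0.05, -0.10], [-0.07, 0.01, 0.0], [0.44, -0.04, -0.03]]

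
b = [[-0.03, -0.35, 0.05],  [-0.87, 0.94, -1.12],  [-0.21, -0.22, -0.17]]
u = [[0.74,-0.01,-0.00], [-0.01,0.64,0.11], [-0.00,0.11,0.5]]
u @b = [[-0.01, -0.27, 0.05], [-0.58, 0.58, -0.74], [-0.20, -0.01, -0.21]]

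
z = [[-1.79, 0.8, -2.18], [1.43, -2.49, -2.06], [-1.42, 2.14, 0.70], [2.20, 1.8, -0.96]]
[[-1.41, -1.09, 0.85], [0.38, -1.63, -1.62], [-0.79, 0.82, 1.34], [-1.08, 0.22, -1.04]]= z @ [[0.07, 0.10, -0.57], [-0.46, 0.28, 0.20], [0.42, 0.52, 0.15]]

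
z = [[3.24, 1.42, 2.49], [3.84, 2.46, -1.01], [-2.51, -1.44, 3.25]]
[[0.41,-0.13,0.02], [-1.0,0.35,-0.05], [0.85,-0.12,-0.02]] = z@[[0.51, -0.32, 0.08],[-1.14, 0.64, -0.15],[0.15, -0.0, -0.01]]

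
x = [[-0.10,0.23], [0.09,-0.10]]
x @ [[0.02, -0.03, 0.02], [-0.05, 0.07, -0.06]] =[[-0.01, 0.02, -0.02], [0.01, -0.01, 0.01]]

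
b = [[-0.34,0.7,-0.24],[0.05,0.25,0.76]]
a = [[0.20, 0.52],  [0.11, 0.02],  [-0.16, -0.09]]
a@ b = [[-0.04, 0.27, 0.35],[-0.04, 0.08, -0.01],[0.05, -0.13, -0.03]]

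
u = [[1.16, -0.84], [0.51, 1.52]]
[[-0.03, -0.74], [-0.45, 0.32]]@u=[[-0.41, -1.10], [-0.36, 0.86]]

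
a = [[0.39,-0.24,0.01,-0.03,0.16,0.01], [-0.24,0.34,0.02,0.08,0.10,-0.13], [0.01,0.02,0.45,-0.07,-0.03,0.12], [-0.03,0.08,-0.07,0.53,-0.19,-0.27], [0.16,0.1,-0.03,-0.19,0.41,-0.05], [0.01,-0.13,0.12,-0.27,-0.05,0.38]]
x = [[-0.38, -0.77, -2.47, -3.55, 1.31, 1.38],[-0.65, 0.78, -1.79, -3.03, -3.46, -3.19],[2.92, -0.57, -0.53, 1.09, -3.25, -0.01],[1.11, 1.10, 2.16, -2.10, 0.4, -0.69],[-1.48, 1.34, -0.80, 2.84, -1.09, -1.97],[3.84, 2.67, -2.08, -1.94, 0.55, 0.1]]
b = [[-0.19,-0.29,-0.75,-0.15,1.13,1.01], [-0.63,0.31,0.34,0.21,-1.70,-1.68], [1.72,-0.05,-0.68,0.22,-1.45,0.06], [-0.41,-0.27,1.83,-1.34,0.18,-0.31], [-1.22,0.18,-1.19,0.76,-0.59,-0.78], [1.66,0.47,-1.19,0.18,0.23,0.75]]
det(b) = 0.04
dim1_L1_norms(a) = [0.84, 0.91, 0.7, 1.17, 0.94, 0.96]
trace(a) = 2.50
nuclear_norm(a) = 2.50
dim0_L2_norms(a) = [0.49, 0.45, 0.47, 0.63, 0.49, 0.5]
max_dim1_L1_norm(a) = 1.17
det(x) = 175.75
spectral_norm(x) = 7.02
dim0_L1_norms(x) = [10.38, 7.23, 9.83, 14.55, 10.06, 7.34]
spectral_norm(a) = 0.87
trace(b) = -1.74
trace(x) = -3.22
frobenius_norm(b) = 5.47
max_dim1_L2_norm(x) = 5.96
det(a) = 0.00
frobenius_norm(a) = 1.25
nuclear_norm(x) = 25.56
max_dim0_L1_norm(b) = 5.98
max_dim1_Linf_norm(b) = 1.83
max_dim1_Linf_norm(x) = 3.84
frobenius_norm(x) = 11.82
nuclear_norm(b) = 10.41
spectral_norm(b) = 3.58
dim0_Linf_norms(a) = [0.39, 0.34, 0.45, 0.53, 0.41, 0.38]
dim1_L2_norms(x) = [4.8, 5.96, 4.57, 3.49, 4.21, 5.5]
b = a @ x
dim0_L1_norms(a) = [0.84, 0.91, 0.7, 1.17, 0.94, 0.96]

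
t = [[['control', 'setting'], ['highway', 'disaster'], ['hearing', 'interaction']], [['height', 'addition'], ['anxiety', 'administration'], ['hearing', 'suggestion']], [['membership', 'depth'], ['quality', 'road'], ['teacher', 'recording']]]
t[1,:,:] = [['height', 'addition'], ['anxiety', 'administration'], ['hearing', 'suggestion']]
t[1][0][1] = 'addition'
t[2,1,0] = 'quality'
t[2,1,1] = 'road'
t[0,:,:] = [['control', 'setting'], ['highway', 'disaster'], ['hearing', 'interaction']]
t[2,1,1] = 'road'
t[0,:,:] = [['control', 'setting'], ['highway', 'disaster'], ['hearing', 'interaction']]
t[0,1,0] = 'highway'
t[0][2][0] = 'hearing'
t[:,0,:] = [['control', 'setting'], ['height', 'addition'], ['membership', 'depth']]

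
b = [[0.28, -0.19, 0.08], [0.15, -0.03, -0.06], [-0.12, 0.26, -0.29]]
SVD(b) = [[-0.64,-0.54,0.55], [-0.15,-0.61,-0.78], [0.76,-0.57,0.31]] @ diag([0.5069907221412484, 0.23866379500876708, 2.479332085658226e-05]) @ [[-0.57, 0.64, -0.52],[-0.73, -0.12, 0.67],[0.37, 0.76, 0.53]]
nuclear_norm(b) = 0.75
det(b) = 0.00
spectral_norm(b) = 0.51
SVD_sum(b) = [[0.19, -0.21, 0.17], [0.04, -0.05, 0.04], [-0.22, 0.24, -0.2]] + [[0.09,0.02,-0.09], [0.11,0.02,-0.10], [0.10,0.02,-0.09]] + [[0.00,  0.00,  0.0], [-0.00,  -0.00,  -0.0], [0.00,  0.00,  0.00]]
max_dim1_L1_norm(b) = 0.67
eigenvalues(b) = [0.15, -0.0, -0.19]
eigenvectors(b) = [[-0.78, 0.37, -0.01], [-0.61, 0.76, 0.37], [-0.15, 0.53, 0.93]]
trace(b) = -0.04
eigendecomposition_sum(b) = [[0.28, -0.19, 0.08], [0.22, -0.15, 0.06], [0.05, -0.04, 0.01]] + [[0.00,-0.00,0.00], [0.0,-0.00,0.00], [0.00,-0.0,0.00]] + [[0.0,-0.0,0.0],  [-0.07,0.12,-0.12],  [-0.17,0.3,-0.30]]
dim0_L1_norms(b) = [0.55, 0.48, 0.43]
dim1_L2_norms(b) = [0.35, 0.16, 0.41]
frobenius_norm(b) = 0.56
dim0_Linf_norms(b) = [0.28, 0.26, 0.29]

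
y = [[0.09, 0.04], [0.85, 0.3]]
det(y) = -0.01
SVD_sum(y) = [[0.09,0.03], [0.85,0.3]] + [[-0.0, 0.01], [0.00, -0.0]]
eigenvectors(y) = [[-0.35, -0.13], [0.94, -0.99]]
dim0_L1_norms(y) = [0.94, 0.34]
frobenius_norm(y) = 0.91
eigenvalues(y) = [-0.02, 0.41]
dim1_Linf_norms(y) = [0.09, 0.85]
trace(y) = 0.39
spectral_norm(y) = 0.91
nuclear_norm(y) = 0.91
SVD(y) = [[-0.11,  -0.99], [-0.99,  0.11]] @ diag([0.906719581499324, 0.007720137673022405]) @ [[-0.94, -0.33], [0.33, -0.94]]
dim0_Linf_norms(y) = [0.85, 0.3]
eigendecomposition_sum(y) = [[-0.01, 0.00], [0.03, -0.0]] + [[0.10, 0.04], [0.82, 0.30]]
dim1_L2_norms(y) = [0.1, 0.9]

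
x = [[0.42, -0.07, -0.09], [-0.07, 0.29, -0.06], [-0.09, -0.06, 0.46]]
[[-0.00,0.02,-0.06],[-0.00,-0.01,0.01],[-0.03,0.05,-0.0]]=x@ [[-0.02, 0.09, -0.16], [-0.02, 0.03, 0.0], [-0.07, 0.13, -0.04]]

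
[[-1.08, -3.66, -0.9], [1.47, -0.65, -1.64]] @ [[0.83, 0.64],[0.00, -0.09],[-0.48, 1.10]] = [[-0.46,-1.35], [2.01,-0.80]]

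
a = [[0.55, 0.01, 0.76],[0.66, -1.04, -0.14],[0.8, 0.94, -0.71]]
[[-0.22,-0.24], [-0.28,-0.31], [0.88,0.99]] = a@[[0.19,  0.22], [0.45,  0.50], [-0.43,  -0.48]]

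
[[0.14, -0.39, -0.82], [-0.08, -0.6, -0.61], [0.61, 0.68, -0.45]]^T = [[0.14,-0.08,0.61], [-0.39,-0.6,0.68], [-0.82,-0.61,-0.45]]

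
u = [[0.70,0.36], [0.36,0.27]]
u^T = [[0.7, 0.36], [0.36, 0.27]]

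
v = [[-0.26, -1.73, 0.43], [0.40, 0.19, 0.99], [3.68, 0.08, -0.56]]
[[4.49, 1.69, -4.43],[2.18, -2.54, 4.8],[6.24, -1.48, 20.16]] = v@[[2.03, -0.68, 5.75], [-2.44, -1.38, 2.22], [1.85, -2.03, 2.1]]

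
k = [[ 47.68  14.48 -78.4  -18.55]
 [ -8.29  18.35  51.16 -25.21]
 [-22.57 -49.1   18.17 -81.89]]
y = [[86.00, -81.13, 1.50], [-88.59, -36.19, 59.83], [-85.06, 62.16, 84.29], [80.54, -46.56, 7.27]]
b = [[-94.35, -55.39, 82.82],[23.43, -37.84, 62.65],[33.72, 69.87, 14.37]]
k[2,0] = -22.57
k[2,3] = -81.89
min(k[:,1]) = -49.1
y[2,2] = 84.29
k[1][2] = 51.16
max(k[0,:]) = 47.68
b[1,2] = 62.65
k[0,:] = [47.68, 14.48, -78.4, -18.55]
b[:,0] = [-94.35, 23.43, 33.72]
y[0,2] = 1.5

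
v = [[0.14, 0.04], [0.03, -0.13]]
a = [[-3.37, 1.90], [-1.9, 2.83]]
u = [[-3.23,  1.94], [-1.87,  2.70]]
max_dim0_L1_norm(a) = 5.27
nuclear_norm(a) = 6.20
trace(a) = -0.54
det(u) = -5.09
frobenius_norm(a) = 5.16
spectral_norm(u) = 4.89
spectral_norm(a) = 5.02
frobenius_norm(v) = 0.20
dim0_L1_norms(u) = [5.1, 4.64]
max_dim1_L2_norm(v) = 0.15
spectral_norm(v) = 0.15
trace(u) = -0.53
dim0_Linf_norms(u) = [3.23, 2.7]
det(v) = -0.02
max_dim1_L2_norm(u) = 3.77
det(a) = -5.93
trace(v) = 0.01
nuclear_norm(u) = 5.93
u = v + a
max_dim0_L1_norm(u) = 5.1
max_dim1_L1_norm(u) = 5.17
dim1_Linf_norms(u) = [3.23, 2.7]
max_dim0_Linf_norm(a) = 3.37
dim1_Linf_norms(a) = [3.37, 2.83]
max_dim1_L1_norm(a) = 5.27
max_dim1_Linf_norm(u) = 3.23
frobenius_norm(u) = 5.00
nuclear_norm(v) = 0.28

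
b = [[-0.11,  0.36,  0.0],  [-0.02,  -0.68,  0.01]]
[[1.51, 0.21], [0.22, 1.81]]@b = [[-0.17, 0.40, 0.00],  [-0.06, -1.15, 0.02]]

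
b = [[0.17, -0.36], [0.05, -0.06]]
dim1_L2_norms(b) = [0.4, 0.08]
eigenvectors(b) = [[0.94+0.00j, 0.94-0.00j], [0.30-0.18j, 0.30+0.18j]]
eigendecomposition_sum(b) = [[0.09-0.01j,  -0.18+0.14j], [0.02-0.02j,  (-0.03+0.08j)]] + [[(0.08+0.01j), (-0.18-0.14j)], [(0.02+0.02j), (-0.03-0.08j)]]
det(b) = 0.01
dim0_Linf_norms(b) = [0.17, 0.36]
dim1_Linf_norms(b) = [0.36, 0.06]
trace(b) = 0.11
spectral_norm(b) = 0.41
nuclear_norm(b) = 0.42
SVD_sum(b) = [[0.17, -0.36], [0.03, -0.07]] + [[-0.0, -0.0], [0.02, 0.01]]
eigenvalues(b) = [(0.06+0.07j), (0.06-0.07j)]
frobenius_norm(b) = 0.41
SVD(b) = [[-0.98,-0.19], [-0.19,0.98]] @ diag([0.405252443424099, 0.01924726211172342]) @ [[-0.44,0.9],[0.90,0.44]]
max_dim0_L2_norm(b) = 0.36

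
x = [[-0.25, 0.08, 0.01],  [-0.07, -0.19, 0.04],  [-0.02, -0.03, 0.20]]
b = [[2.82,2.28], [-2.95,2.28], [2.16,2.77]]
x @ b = [[-0.92, -0.36], [0.45, -0.48], [0.46, 0.44]]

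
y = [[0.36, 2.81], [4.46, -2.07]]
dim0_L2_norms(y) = [4.47, 3.49]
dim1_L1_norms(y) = [3.17, 6.53]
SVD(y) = [[0.24, -0.97], [-0.97, -0.24]] @ diag([5.020810609592616, 2.6445530477950743]) @ [[-0.85, 0.53], [-0.53, -0.85]]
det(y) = -13.28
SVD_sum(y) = [[-1.01,0.64], [4.12,-2.6]] + [[1.37, 2.17], [0.34, 0.53]]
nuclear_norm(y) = 7.67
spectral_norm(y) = 5.02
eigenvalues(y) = [2.89, -4.6]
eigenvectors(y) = [[0.74, -0.49],[0.67, 0.87]]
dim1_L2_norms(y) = [2.83, 4.92]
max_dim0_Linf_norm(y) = 4.46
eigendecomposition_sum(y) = [[1.91, 1.08],  [1.72, 0.98]] + [[-1.55,1.73], [2.74,-3.05]]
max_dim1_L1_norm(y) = 6.53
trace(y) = -1.71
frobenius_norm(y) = 5.67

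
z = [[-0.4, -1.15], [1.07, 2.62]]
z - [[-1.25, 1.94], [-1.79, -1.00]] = [[0.85, -3.09], [2.86, 3.62]]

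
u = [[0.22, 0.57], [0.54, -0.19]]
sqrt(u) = [[(0.52+0.25j), 0.38-0.37j], [(0.36-0.35j), 0.25+0.51j]]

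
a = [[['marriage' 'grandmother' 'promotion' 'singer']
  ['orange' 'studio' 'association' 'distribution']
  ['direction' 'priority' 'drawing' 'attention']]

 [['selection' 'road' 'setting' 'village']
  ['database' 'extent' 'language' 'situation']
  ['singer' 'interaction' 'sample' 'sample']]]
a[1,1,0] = 'database'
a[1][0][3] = 'village'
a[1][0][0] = 'selection'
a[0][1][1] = 'studio'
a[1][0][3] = 'village'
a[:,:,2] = [['promotion', 'association', 'drawing'], ['setting', 'language', 'sample']]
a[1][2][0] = 'singer'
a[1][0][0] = 'selection'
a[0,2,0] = 'direction'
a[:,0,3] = ['singer', 'village']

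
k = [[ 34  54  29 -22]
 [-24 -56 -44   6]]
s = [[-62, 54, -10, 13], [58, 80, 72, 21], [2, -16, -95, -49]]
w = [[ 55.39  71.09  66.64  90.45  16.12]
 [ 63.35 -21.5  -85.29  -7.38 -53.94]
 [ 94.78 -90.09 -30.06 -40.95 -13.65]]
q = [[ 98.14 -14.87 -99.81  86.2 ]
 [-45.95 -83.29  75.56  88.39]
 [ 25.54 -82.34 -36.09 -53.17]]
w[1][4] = -53.94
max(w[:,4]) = 16.12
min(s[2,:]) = -95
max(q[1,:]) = 88.39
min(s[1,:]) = 21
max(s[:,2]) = 72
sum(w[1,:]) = -104.76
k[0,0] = 34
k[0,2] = 29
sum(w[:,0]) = 213.52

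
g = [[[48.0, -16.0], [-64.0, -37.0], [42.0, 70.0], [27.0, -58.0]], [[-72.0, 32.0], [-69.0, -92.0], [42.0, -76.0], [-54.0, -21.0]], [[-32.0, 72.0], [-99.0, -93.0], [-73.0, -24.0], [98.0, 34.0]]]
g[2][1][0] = -99.0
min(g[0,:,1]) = -58.0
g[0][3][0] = 27.0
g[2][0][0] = -32.0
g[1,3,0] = -54.0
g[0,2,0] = 42.0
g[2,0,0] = -32.0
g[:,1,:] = [[-64.0, -37.0], [-69.0, -92.0], [-99.0, -93.0]]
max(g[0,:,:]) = 70.0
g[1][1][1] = -92.0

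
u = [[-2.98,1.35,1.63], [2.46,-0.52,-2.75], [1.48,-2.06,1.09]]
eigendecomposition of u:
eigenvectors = [[-0.70, 0.58, 0.09],  [0.61, 0.69, -0.60],  [0.37, 0.44, 0.80]]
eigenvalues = [-5.03, -0.17, 2.79]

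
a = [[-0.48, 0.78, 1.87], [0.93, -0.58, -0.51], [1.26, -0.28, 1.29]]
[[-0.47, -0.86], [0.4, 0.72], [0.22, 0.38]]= a @[[0.28, 0.50], [-0.12, -0.22], [-0.13, -0.24]]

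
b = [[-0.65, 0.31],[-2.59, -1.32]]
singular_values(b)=[2.94, 0.56]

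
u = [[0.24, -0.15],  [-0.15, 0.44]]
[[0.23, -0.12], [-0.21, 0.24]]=u @ [[0.85, -0.18],[-0.18, 0.48]]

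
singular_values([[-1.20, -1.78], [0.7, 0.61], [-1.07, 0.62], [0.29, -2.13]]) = [2.96, 1.69]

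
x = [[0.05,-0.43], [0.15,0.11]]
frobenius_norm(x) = 0.47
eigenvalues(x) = [(0.08+0.25j), (0.08-0.25j)]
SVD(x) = [[-0.97, 0.24],  [0.24, 0.97]] @ diag([0.44401038976258994, 0.15765396849706295]) @ [[-0.03, 1.0], [1.0, 0.03]]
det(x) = 0.07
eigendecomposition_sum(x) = [[0.02+0.13j, (-0.22+0.07j)], [(0.08-0.02j), (0.05+0.12j)]] + [[0.02-0.13j, -0.22-0.07j], [0.08+0.02j, 0.05-0.12j]]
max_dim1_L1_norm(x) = 0.48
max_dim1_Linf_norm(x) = 0.43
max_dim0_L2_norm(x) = 0.44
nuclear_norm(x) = 0.60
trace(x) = 0.16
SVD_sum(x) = [[0.01, -0.43],[-0.00, 0.11]] + [[0.04, 0.00], [0.15, 0.00]]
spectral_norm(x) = 0.44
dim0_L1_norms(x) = [0.2, 0.54]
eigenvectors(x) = [[-0.86+0.00j, (-0.86-0j)], [(0.06+0.5j), 0.06-0.50j]]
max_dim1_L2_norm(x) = 0.43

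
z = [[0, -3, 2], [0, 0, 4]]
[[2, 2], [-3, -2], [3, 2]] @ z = [[0, -6, 12], [0, 9, -14], [0, -9, 14]]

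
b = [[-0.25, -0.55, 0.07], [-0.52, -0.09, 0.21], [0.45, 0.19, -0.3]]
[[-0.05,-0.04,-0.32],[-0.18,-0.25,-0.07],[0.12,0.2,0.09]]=b @ [[0.46, 0.5, 0.15], [-0.08, -0.15, 0.55], [0.23, -0.01, 0.28]]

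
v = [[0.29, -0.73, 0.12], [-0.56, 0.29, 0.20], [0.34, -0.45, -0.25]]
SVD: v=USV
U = [[-0.66, -0.72, -0.22], [0.53, -0.65, 0.55], [-0.53, 0.24, 0.81]]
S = [1.11, 0.43, 0.16]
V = [[-0.60,  0.78,  0.15], [0.55,  0.54,  -0.64], [-0.58,  -0.31,  -0.75]]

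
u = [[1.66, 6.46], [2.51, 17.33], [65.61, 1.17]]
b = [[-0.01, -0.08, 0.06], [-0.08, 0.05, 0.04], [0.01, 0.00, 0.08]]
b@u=[[3.72,-1.38], [2.62,0.4], [5.27,0.16]]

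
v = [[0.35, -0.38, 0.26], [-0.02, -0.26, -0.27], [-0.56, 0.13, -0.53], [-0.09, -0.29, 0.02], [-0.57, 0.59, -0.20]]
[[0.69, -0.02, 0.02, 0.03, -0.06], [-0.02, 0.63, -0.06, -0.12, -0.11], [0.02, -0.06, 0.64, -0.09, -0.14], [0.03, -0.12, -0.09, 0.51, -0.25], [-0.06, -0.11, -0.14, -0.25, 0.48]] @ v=[[0.26, -0.3, 0.19], [0.09, -0.19, -0.12], [-0.26, 0.03, -0.29], [0.16, -0.29, 0.15], [-0.19, 0.39, -0.01]]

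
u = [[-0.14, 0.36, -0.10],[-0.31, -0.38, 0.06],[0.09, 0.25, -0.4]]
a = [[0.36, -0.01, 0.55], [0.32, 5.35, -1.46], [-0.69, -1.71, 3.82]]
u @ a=[[0.13, 2.1, -0.98], [-0.27, -2.13, 0.61], [0.39, 2.02, -1.84]]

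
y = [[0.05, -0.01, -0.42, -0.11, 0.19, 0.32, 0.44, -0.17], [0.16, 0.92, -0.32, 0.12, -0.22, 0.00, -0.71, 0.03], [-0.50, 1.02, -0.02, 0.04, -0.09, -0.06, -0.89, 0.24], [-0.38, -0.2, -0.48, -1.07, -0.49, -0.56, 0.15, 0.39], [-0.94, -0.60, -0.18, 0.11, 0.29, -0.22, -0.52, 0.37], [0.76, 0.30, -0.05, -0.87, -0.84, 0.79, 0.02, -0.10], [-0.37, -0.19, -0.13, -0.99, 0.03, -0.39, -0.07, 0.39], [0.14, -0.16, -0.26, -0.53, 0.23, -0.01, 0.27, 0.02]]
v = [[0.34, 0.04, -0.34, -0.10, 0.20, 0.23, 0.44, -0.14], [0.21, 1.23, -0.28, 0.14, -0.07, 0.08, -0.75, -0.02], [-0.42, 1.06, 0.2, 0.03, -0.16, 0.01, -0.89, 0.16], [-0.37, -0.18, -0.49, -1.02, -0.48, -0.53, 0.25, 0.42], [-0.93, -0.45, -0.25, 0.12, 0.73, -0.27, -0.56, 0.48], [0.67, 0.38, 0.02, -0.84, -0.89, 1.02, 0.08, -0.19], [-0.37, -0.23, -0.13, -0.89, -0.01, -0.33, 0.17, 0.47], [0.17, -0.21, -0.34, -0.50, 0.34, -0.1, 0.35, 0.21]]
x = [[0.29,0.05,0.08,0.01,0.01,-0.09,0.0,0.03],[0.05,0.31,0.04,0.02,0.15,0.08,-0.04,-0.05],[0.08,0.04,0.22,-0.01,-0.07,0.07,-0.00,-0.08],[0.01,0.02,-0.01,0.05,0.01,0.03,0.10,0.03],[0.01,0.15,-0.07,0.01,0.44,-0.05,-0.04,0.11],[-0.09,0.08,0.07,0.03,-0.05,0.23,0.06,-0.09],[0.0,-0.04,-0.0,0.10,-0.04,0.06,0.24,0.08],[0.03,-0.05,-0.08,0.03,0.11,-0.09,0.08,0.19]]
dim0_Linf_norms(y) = [0.94, 1.02, 0.48, 1.07, 0.84, 0.79, 0.89, 0.39]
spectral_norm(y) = 2.04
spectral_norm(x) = 0.58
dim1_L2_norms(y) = [0.74, 1.24, 1.47, 1.51, 1.35, 1.66, 1.22, 0.72]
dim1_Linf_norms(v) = [0.44, 1.23, 1.06, 1.02, 0.93, 1.02, 0.89, 0.5]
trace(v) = 2.88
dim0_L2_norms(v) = [1.4, 1.76, 0.82, 1.68, 1.32, 1.25, 1.44, 0.87]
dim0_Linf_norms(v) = [0.93, 1.23, 0.49, 1.02, 0.89, 1.02, 0.89, 0.48]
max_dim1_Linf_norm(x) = 0.44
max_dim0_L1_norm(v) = 3.78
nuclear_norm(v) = 8.49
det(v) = -0.00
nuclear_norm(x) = 1.97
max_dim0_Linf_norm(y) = 1.07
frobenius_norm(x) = 0.90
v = x + y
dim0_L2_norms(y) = [1.43, 1.56, 0.79, 1.79, 1.08, 1.12, 1.36, 0.73]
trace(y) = 0.91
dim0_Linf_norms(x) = [0.29, 0.31, 0.22, 0.1, 0.44, 0.23, 0.24, 0.19]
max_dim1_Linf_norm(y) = 1.07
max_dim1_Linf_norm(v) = 1.23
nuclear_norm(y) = 8.19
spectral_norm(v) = 2.31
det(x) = 0.00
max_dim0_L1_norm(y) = 3.84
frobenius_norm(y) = 3.62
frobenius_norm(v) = 3.84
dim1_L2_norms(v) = [0.74, 1.49, 1.48, 1.48, 1.51, 1.78, 1.17, 0.85]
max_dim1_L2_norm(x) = 0.49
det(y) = 0.00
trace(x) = 1.97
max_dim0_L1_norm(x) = 0.88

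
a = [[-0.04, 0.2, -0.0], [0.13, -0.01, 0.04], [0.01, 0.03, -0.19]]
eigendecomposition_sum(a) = [[0.06, 0.09, 0.01], [0.06, 0.08, 0.01], [0.01, 0.01, 0.0]] + [[-0.06, 0.06, 0.13], [0.04, -0.04, -0.08], [0.04, -0.03, -0.07]] + [[-0.04, 0.06, -0.14], [0.03, -0.05, 0.11], [-0.03, 0.05, -0.12]]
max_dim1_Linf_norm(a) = 0.2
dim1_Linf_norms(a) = [0.2, 0.13, 0.19]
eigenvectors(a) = [[-0.74, -0.76, 0.64], [-0.67, 0.50, -0.53], [-0.08, 0.42, 0.56]]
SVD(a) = [[0.77, 0.6, 0.21], [-0.31, 0.06, 0.95], [0.56, -0.8, 0.23]] @ diag([0.2202702625107325, 0.18277353374601715, 0.12399534997509591]) @ [[-0.30, 0.79, -0.54],[-0.13, 0.52, 0.84],[0.95, 0.32, -0.05]]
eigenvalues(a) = [0.14, -0.17, -0.21]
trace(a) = -0.24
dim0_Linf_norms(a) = [0.13, 0.2, 0.19]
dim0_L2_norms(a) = [0.14, 0.2, 0.19]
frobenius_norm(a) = 0.31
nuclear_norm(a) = 0.53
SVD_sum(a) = [[-0.05, 0.13, -0.09], [0.02, -0.05, 0.04], [-0.04, 0.1, -0.07]] + [[-0.01, 0.06, 0.09], [-0.0, 0.01, 0.01], [0.02, -0.08, -0.12]] + [[0.02, 0.01, -0.0], [0.11, 0.04, -0.01], [0.03, 0.01, -0.00]]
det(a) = 0.00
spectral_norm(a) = 0.22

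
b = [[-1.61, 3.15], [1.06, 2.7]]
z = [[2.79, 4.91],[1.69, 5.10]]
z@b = [[0.71, 22.05], [2.69, 19.09]]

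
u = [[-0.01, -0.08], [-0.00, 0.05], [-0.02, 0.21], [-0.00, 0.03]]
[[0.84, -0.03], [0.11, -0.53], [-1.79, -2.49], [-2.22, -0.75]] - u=[[0.85,0.05], [0.11,-0.58], [-1.77,-2.7], [-2.22,-0.78]]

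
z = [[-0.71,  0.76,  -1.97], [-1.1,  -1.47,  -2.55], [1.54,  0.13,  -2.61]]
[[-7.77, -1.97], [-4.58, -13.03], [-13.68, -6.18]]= z @ [[-2.10, 0.07], [-2.08, 4.27], [3.90, 2.62]]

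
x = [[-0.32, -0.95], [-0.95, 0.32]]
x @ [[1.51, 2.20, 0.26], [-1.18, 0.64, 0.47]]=[[0.64, -1.31, -0.53],[-1.81, -1.89, -0.1]]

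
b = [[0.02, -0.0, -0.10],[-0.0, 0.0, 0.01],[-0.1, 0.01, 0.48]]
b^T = [[0.02,-0.00,-0.1], [-0.00,0.0,0.01], [-0.10,0.01,0.48]]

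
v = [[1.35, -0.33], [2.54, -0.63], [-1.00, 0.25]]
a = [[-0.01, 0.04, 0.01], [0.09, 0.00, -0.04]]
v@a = [[-0.04, 0.05, 0.03], [-0.08, 0.10, 0.05], [0.03, -0.04, -0.02]]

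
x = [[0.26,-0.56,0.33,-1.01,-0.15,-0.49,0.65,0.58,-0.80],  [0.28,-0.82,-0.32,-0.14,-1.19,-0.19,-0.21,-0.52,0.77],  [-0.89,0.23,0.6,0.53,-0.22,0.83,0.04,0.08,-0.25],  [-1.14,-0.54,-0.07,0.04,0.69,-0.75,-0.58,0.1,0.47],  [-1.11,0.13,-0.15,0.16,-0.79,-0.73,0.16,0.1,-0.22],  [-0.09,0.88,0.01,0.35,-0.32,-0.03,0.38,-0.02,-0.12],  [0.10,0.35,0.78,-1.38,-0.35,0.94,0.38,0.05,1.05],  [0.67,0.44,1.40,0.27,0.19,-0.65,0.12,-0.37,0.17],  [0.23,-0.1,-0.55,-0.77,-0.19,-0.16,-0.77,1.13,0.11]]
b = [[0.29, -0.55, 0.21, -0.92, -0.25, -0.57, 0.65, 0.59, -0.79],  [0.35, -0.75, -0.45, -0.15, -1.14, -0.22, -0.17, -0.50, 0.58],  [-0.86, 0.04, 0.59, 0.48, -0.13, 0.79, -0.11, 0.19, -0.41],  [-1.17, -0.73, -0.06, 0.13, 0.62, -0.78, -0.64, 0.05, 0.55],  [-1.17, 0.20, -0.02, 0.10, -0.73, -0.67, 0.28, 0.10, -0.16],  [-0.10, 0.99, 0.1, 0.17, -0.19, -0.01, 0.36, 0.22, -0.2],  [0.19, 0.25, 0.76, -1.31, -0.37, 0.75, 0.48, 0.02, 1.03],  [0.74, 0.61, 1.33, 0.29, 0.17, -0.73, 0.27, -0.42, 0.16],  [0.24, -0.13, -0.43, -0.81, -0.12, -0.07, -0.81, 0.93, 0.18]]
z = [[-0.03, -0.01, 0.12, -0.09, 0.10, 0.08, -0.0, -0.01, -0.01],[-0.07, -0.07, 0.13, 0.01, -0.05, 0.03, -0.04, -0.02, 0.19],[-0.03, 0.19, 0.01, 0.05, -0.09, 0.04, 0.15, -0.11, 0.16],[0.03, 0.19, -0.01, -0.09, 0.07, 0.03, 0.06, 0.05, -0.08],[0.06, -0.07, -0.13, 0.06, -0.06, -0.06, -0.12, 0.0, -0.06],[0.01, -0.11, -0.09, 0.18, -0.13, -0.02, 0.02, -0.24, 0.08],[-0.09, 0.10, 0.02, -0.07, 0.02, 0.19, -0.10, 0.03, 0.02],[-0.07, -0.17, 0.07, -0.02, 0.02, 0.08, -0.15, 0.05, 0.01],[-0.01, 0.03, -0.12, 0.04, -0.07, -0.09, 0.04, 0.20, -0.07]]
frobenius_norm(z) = 0.83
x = b + z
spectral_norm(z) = 0.48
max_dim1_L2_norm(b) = 2.09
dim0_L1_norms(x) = [4.77, 4.05, 4.21, 4.65, 4.09, 4.77, 3.29, 2.95, 3.96]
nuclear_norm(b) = 13.90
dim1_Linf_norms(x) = [1.01, 1.19, 0.89, 1.14, 1.11, 0.88, 1.38, 1.4, 1.13]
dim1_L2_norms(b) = [1.75, 1.7, 1.48, 1.91, 1.59, 1.13, 2.09, 1.9, 1.58]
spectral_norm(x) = 2.51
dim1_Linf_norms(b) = [0.92, 1.14, 0.86, 1.17, 1.17, 0.99, 1.31, 1.33, 0.93]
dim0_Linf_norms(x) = [1.14, 0.88, 1.4, 1.38, 1.19, 0.94, 0.77, 1.13, 1.05]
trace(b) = -0.24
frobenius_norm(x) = 5.17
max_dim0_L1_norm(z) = 0.94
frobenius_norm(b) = 5.10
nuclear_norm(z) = 1.87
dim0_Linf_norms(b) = [1.17, 0.99, 1.33, 1.31, 1.14, 0.79, 0.81, 0.93, 1.03]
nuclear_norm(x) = 14.11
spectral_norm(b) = 2.52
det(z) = 0.00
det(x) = -5.66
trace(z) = -0.38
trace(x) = -0.62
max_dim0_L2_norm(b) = 2.08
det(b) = -4.34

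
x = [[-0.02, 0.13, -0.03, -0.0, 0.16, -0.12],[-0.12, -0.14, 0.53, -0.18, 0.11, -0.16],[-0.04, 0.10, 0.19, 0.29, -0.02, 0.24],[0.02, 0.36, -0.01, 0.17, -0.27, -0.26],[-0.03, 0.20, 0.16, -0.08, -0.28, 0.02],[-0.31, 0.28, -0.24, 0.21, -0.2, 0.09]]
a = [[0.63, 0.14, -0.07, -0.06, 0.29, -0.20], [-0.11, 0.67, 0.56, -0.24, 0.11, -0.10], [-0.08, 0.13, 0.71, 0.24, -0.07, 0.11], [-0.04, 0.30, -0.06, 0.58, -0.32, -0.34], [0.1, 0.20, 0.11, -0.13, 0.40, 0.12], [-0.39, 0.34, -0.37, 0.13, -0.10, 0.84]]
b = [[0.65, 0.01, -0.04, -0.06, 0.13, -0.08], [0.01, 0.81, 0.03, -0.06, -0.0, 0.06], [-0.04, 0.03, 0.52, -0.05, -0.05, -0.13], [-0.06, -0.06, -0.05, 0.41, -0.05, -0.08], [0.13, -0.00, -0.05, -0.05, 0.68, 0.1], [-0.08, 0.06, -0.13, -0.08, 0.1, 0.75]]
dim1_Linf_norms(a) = [0.63, 0.67, 0.71, 0.58, 0.4, 0.84]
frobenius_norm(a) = 2.01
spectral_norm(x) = 0.82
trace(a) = 3.83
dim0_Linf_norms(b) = [0.65, 0.81, 0.52, 0.41, 0.68, 0.75]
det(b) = 0.05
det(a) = 0.06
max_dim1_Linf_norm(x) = 0.53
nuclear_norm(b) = 3.82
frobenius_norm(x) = 1.19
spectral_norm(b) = 0.91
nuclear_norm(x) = 2.58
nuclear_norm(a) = 4.45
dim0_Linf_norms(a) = [0.63, 0.67, 0.71, 0.58, 0.4, 0.84]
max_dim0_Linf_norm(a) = 0.84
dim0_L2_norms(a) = [0.76, 0.85, 0.99, 0.7, 0.61, 0.95]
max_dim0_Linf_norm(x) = 0.53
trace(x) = 0.01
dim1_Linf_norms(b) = [0.65, 0.81, 0.52, 0.41, 0.68, 0.75]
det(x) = -0.00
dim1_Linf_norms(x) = [0.16, 0.53, 0.29, 0.36, 0.28, 0.31]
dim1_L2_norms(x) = [0.24, 0.62, 0.44, 0.55, 0.39, 0.57]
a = x + b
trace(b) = 3.82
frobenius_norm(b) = 1.64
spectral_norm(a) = 1.17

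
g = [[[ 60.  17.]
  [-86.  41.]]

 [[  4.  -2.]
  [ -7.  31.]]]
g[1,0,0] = 4.0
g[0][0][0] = 60.0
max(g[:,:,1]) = 41.0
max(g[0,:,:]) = 60.0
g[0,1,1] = 41.0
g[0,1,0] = -86.0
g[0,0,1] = 17.0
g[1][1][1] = 31.0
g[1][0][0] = 4.0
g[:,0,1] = [17.0, -2.0]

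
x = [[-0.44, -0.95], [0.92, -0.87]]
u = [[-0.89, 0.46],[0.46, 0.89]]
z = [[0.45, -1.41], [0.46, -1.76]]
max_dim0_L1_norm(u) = 1.35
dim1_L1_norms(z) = [1.86, 2.22]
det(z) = -0.14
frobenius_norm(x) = 1.64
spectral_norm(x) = 1.36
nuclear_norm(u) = 2.00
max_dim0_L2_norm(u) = 1.0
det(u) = -1.00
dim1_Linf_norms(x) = [0.95, 0.92]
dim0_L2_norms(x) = [1.02, 1.29]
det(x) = 1.26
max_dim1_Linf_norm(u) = 0.89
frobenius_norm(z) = 2.35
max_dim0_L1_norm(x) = 1.82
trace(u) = 0.00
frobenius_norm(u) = 1.42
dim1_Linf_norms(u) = [0.89, 0.89]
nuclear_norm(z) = 2.41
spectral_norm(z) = 2.34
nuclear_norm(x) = 2.28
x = u + z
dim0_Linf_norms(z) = [0.46, 1.76]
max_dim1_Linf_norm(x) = 0.95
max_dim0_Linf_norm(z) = 1.76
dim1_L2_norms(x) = [1.05, 1.27]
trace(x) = -1.31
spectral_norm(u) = 1.00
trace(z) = -1.31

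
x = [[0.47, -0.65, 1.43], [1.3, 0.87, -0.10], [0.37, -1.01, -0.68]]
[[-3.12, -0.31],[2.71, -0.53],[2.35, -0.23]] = x @ [[1.78, -0.46], [0.14, 0.08], [-2.7, -0.03]]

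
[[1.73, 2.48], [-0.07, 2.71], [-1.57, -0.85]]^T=[[1.73, -0.07, -1.57], [2.48, 2.71, -0.85]]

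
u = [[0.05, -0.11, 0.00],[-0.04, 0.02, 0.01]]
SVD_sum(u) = [[0.06,-0.11,-0.0], [-0.02,0.03,0.00]] + [[-0.01,-0.0,0.00], [-0.02,-0.01,0.01]]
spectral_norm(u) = 0.13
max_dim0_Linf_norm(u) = 0.11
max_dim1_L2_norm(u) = 0.12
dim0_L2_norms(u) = [0.06, 0.11, 0.01]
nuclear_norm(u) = 0.15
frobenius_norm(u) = 0.13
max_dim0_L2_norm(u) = 0.11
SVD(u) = [[-0.96, 0.29], [0.29, 0.96]] @ diag([0.1260162935534544, 0.028633787019002765]) @ [[-0.47, 0.88, 0.02], [-0.83, -0.45, 0.33]]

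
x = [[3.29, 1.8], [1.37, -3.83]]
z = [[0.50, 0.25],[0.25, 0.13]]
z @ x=[[1.99, -0.06], [1.00, -0.05]]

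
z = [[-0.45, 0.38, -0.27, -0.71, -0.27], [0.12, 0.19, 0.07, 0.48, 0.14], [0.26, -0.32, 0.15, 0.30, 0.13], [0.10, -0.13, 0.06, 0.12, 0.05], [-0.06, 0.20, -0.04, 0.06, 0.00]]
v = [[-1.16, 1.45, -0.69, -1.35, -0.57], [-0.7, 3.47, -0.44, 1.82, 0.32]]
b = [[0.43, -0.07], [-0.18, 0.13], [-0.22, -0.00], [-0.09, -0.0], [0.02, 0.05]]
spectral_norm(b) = 0.53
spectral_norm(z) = 1.21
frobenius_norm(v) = 4.71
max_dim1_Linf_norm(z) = 0.71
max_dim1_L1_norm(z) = 2.08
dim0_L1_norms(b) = [0.94, 0.25]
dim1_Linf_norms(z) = [0.71, 0.48, 0.32, 0.13, 0.2]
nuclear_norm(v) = 6.38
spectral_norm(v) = 4.15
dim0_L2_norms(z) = [0.55, 0.58, 0.32, 0.92, 0.33]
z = b @ v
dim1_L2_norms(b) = [0.44, 0.22, 0.22, 0.09, 0.05]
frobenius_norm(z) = 1.30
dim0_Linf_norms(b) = [0.43, 0.13]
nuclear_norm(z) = 1.70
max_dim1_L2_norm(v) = 4.02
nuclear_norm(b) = 0.65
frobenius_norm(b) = 0.55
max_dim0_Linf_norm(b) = 0.43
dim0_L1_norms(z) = [0.99, 1.22, 0.59, 1.67, 0.59]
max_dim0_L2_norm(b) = 0.52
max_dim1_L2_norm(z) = 1.0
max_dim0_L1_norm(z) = 1.67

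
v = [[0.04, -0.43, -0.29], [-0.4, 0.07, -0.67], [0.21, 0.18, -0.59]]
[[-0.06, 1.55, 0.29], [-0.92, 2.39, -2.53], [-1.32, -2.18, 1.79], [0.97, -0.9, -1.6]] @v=[[-0.56,0.19,-1.19], [-1.52,0.11,0.16], [1.20,0.74,0.79], [0.06,-0.77,1.27]]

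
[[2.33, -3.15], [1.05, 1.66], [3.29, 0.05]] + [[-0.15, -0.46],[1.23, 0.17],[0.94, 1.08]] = [[2.18, -3.61], [2.28, 1.83], [4.23, 1.13]]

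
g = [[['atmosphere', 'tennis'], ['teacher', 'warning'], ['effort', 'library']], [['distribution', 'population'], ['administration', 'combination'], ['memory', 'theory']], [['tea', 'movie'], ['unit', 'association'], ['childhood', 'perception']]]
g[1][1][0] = 'administration'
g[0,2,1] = 'library'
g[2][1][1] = 'association'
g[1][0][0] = 'distribution'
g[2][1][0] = 'unit'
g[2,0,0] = 'tea'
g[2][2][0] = 'childhood'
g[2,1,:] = ['unit', 'association']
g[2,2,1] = 'perception'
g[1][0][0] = 'distribution'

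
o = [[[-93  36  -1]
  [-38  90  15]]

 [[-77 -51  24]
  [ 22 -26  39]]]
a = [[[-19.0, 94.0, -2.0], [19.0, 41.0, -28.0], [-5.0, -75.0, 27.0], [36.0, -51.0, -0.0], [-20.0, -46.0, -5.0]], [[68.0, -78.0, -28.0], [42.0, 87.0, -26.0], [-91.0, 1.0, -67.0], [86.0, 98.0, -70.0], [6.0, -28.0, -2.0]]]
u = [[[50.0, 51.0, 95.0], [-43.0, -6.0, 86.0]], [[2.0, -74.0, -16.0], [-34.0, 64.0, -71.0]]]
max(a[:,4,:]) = 6.0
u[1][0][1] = -74.0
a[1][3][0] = 86.0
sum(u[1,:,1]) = -10.0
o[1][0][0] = -77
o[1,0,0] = -77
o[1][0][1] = -51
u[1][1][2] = -71.0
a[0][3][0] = 36.0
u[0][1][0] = -43.0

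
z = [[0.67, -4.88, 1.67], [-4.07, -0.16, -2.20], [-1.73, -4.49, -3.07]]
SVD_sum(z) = [[-1.2, -3.06, -1.17], [-0.78, -2.00, -0.77], [-1.91, -4.88, -1.87]] + [[2.48, -1.80, 2.16],[-2.57, 1.86, -2.24],[-0.50, 0.37, -0.44]] + [[-0.61, -0.02, 0.68],[-0.72, -0.03, 0.81],[0.68, 0.03, -0.76]]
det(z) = 66.17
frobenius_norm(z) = 9.00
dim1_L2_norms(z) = [5.2, 4.63, 5.71]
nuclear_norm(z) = 14.15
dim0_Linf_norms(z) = [4.07, 4.88, 3.07]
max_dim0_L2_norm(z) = 6.63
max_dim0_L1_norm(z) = 9.53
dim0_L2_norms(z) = [4.47, 6.63, 4.13]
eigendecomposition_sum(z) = [[2.28,-3.11,1.28], [-1.95,2.66,-1.09], [0.58,-0.79,0.32]] + [[-0.55, -0.72, -0.27], [-2.17, -2.87, -1.08], [-4.32, -5.69, -2.14]] + [[-1.06,-1.05,0.66], [0.05,0.05,-0.03], [2.01,1.98,-1.25]]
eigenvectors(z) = [[0.75, -0.11, -0.47], [-0.64, -0.45, 0.02], [0.19, -0.89, 0.88]]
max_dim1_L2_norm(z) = 5.71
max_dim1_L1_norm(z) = 9.29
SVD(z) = [[0.5, -0.69, -0.52], [0.33, 0.71, -0.62], [0.80, 0.14, 0.58]] @ diag([6.950446715566439, 5.449805294396794, 1.7468579527930643]) @ [[-0.34, -0.88, -0.34], [-0.66, 0.48, -0.58], [0.67, 0.02, -0.74]]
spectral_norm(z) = 6.95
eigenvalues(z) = [5.26, -5.55, -2.27]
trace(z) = -2.56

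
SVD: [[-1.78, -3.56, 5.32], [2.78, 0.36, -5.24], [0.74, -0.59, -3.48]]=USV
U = [[-0.69, 0.70, 0.17], [0.63, 0.47, 0.62], [0.35, 0.54, -0.77]]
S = [9.17, 2.75, 0.91]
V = [[0.35,0.27,-0.90], [0.17,-0.96,-0.22], [0.92,0.07,0.39]]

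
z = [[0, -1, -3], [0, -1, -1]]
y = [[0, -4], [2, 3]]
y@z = [[0, 4, 4], [0, -5, -9]]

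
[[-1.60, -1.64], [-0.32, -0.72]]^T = [[-1.6, -0.32], [-1.64, -0.72]]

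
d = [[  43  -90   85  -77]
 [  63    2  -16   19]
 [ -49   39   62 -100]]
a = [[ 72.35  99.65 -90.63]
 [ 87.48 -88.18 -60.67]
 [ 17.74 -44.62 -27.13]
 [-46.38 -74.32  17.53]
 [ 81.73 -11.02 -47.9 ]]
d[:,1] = [-90, 2, 39]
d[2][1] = 39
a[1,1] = -88.18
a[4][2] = -47.9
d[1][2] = -16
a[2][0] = 17.74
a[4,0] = 81.73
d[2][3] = -100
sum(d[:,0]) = 57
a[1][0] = 87.48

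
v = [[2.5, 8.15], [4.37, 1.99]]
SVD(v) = [[-0.92,-0.40], [-0.40,0.92]] @ diag([9.199833764291627, 3.3305493104591184]) @ [[-0.44, -0.9],[0.90, -0.44]]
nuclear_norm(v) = 12.53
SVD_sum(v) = [[3.71, 7.56], [1.63, 3.33]] + [[-1.21,0.59],  [2.74,-1.34]]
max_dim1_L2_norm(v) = 8.52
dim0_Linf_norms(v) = [4.37, 8.15]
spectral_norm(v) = 9.20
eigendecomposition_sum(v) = [[4.28, 5.61],  [3.01, 3.93]] + [[-1.78, 2.54], [1.36, -1.94]]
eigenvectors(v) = [[0.82,  -0.79],[0.57,  0.61]]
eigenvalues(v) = [8.22, -3.73]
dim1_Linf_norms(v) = [8.15, 4.37]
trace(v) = 4.49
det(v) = -30.64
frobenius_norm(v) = 9.78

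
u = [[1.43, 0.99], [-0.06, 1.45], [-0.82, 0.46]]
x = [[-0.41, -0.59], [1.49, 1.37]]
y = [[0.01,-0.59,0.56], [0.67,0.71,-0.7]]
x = y @ u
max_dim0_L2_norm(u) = 1.81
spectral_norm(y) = 1.40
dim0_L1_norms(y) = [0.68, 1.3, 1.26]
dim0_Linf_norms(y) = [0.67, 0.71, 0.7]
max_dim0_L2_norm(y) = 0.92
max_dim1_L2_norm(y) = 1.2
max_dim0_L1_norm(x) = 1.96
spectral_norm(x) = 2.14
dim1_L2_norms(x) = [0.72, 2.02]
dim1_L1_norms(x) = [1.0, 2.86]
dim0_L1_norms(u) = [2.31, 2.9]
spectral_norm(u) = 2.00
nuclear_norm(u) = 3.42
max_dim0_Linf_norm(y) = 0.71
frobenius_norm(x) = 2.15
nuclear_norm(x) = 2.29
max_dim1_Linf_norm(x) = 1.49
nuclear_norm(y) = 1.79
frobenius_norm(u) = 2.45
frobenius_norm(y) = 1.45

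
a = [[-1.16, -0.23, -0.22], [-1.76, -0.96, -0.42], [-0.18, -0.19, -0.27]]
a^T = [[-1.16,-1.76,-0.18],  [-0.23,-0.96,-0.19],  [-0.22,-0.42,-0.27]]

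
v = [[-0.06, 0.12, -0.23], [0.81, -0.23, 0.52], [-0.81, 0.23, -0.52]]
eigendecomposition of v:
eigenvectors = [[-0.24,  0.65,  -0.05], [0.69,  0.54,  0.88], [-0.69,  -0.54,  0.47]]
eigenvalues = [-1.04, 0.23, -0.0]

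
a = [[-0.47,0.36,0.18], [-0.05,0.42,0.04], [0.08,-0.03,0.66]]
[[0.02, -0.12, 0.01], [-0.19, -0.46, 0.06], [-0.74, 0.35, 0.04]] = a@ [[-0.78, -0.47, 0.12], [-0.45, -1.21, 0.16], [-1.04, 0.53, 0.05]]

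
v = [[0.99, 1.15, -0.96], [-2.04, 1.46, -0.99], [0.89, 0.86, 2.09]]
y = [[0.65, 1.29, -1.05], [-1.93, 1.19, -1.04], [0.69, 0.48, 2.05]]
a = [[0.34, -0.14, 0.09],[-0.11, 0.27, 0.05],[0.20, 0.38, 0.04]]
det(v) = 10.69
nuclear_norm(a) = 0.97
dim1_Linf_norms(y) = [1.29, 1.93, 2.05]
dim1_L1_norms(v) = [3.1, 4.49, 3.84]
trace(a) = 0.65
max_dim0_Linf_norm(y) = 2.05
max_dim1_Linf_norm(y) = 2.05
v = y + a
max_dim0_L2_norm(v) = 2.5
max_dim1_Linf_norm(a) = 0.38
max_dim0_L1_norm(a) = 0.79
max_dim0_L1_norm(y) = 4.14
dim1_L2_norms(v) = [1.8, 2.7, 2.43]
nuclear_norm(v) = 6.80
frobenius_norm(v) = 4.05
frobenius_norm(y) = 3.78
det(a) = -0.01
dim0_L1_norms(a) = [0.65, 0.79, 0.18]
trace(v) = 4.54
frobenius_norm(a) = 0.65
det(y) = 7.92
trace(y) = 3.89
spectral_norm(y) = 3.01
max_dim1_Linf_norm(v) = 2.09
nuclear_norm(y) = 6.25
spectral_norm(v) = 3.06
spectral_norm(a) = 0.49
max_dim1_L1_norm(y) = 4.16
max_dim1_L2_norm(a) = 0.43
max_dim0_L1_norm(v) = 4.04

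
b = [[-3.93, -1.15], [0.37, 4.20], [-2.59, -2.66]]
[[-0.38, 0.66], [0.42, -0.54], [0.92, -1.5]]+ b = [[-4.31, -0.49], [0.79, 3.66], [-1.67, -4.16]]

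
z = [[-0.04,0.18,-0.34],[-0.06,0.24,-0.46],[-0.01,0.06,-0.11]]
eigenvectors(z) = [[(-0.61+0.05j), -0.61-0.05j, (-0.46+0j)], [(-0.75+0j), -0.75-0.00j, 0.76+0.00j], [-0.24+0.05j, -0.24-0.05j, 0.46+0.00j]]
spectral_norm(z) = 0.66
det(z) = 0.00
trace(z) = 0.09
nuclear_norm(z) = 0.67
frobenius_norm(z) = 0.66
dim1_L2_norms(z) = [0.39, 0.52, 0.13]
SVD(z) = [[-0.58, 0.46, -0.67], [-0.79, -0.52, 0.33], [-0.19, 0.72, 0.67]] @ diag([0.6619400809866655, 0.005943835745248459, 9.822264756274745e-18]) @ [[0.11,-0.46,0.88], [0.88,0.45,0.13], [-0.46,0.76,0.46]]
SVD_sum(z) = [[-0.04,0.18,-0.34], [-0.06,0.24,-0.46], [-0.01,0.06,-0.11]] + [[0.00, 0.0, 0.00], [-0.00, -0.00, -0.0], [0.00, 0.00, 0.0]] + [[0.0, -0.00, -0.0],[-0.0, 0.00, 0.0],[-0.0, 0.00, 0.0]]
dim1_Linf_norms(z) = [0.34, 0.46, 0.11]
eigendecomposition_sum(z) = [[-0.02+0.05j, 0.09-0.10j, (-0.17+0.22j)],  [(-0.03+0.06j), 0.12-0.11j, -0.23+0.25j],  [(-0.01+0.02j), (0.03-0.04j), -0.06+0.10j]] + [[-0.02-0.05j, (0.09+0.1j), (-0.17-0.22j)], [(-0.03-0.06j), 0.12+0.11j, -0.23-0.25j], [(-0.01-0.02j), (0.03+0.04j), (-0.06-0.1j)]] + [[-0j, -0.00-0.00j, (-0+0j)], [(-0+0j), 0.00+0.00j, -0j], [-0.00+0.00j, 0j, -0j]]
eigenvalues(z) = [(0.04+0.04j), (0.04-0.04j), 0j]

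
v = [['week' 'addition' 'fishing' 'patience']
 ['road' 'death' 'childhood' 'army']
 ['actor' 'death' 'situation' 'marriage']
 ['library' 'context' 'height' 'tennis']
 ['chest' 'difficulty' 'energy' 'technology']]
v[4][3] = 'technology'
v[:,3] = ['patience', 'army', 'marriage', 'tennis', 'technology']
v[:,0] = ['week', 'road', 'actor', 'library', 'chest']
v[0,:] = ['week', 'addition', 'fishing', 'patience']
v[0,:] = ['week', 'addition', 'fishing', 'patience']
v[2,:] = ['actor', 'death', 'situation', 'marriage']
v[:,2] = ['fishing', 'childhood', 'situation', 'height', 'energy']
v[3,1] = 'context'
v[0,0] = 'week'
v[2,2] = 'situation'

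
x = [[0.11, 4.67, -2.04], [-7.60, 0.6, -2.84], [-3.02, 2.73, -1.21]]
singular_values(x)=[9.07, 5.23, 0.77]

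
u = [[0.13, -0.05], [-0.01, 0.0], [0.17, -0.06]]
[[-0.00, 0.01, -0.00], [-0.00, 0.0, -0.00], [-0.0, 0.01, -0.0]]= u@ [[0.03, -0.04, 0.01], [0.16, -0.24, 0.06]]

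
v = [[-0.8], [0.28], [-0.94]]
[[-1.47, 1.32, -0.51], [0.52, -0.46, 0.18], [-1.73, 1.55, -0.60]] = v@ [[1.84, -1.65, 0.64]]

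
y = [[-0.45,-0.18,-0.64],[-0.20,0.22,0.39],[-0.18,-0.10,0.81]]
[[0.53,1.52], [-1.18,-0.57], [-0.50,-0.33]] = y @ [[1.1, -1.22],  [-3.03, -2.07],  [-0.75, -0.93]]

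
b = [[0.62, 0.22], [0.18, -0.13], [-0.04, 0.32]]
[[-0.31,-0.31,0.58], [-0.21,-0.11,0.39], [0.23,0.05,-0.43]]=b @[[-0.72, -0.53, 1.35], [0.64, 0.10, -1.16]]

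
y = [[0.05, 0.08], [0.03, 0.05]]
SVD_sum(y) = [[0.05, 0.08], [0.03, 0.05]] + [[0.00, -0.0], [-0.00, 0.00]]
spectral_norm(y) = 0.11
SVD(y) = [[-0.85, -0.53], [-0.53, 0.85]] @ diag([0.11090169943749476, 0.0009016994374947448]) @ [[-0.53, -0.85], [-0.85, 0.53]]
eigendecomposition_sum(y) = [[0.05, 0.08], [0.03, 0.05]] + [[0.00, -0.00],  [-0.0, 0.00]]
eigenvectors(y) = [[0.85, -0.85], [0.52, 0.52]]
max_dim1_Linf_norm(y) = 0.08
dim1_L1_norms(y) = [0.13, 0.08]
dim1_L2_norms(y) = [0.09, 0.06]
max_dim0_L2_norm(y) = 0.09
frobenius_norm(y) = 0.11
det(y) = 0.00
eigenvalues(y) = [0.1, 0.0]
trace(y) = 0.10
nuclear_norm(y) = 0.11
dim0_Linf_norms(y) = [0.05, 0.08]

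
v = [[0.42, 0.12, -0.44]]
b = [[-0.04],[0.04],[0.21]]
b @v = [[-0.02, -0.0, 0.02], [0.02, 0.0, -0.02], [0.09, 0.03, -0.09]]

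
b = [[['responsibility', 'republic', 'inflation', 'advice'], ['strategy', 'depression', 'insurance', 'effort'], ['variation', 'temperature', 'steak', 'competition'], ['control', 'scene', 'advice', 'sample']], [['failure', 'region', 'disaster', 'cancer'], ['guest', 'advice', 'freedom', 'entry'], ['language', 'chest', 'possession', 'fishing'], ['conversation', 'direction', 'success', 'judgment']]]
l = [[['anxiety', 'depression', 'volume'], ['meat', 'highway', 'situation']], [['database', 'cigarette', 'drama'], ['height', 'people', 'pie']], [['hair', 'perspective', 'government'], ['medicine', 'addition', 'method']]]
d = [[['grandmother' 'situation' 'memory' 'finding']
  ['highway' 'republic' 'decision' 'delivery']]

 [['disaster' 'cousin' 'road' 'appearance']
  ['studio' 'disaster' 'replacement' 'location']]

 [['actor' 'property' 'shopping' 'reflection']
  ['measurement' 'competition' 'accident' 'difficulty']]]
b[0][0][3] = 'advice'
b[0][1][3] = 'effort'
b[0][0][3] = 'advice'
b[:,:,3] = [['advice', 'effort', 'competition', 'sample'], ['cancer', 'entry', 'fishing', 'judgment']]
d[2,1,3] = 'difficulty'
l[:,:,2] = [['volume', 'situation'], ['drama', 'pie'], ['government', 'method']]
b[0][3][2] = 'advice'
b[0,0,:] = ['responsibility', 'republic', 'inflation', 'advice']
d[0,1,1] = 'republic'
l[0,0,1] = 'depression'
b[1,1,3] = 'entry'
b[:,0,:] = [['responsibility', 'republic', 'inflation', 'advice'], ['failure', 'region', 'disaster', 'cancer']]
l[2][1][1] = 'addition'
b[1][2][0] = 'language'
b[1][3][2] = 'success'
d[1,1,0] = 'studio'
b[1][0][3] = 'cancer'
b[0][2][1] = 'temperature'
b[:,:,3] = [['advice', 'effort', 'competition', 'sample'], ['cancer', 'entry', 'fishing', 'judgment']]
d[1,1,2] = 'replacement'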